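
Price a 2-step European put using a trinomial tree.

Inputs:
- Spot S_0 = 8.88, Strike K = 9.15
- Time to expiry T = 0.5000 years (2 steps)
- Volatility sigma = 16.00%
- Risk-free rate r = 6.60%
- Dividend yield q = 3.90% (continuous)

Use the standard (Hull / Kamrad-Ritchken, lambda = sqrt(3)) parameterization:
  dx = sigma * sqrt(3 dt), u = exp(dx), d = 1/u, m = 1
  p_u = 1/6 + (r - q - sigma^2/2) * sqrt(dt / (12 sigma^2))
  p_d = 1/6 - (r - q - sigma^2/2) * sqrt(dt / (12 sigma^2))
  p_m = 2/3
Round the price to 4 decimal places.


dt = T/N = 0.250000; dx = sigma*sqrt(3*dt) = 0.138564
u = exp(dx) = 1.148623; d = 1/u = 0.870607
p_u = 0.179477, p_m = 0.666667, p_d = 0.153857
Discount per step: exp(-r*dt) = 0.983635
Stock lattice S(k, j) with j the centered position index:
  k=0: S(0,+0) = 8.8800
  k=1: S(1,-1) = 7.7310; S(1,+0) = 8.8800; S(1,+1) = 10.1998
  k=2: S(2,-2) = 6.7307; S(2,-1) = 7.7310; S(2,+0) = 8.8800; S(2,+1) = 10.1998; S(2,+2) = 11.7157
Terminal payoffs V(N, j) = max(K - S_T, 0):
  V(2,-2) = 2.419339; V(2,-1) = 1.419006; V(2,+0) = 0.270000; V(2,+1) = 0.000000; V(2,+2) = 0.000000
Backward induction: V(k, j) = exp(-r*dt) * [p_u * V(k+1, j+1) + p_m * V(k+1, j) + p_d * V(k+1, j-1)]
  V(1,-1) = exp(-r*dt) * [p_u*0.270000 + p_m*1.419006 + p_d*2.419339] = 1.344328
  V(1,+0) = exp(-r*dt) * [p_u*0.000000 + p_m*0.270000 + p_d*1.419006] = 0.391805
  V(1,+1) = exp(-r*dt) * [p_u*0.000000 + p_m*0.000000 + p_d*0.270000] = 0.040862
  V(0,+0) = exp(-r*dt) * [p_u*0.040862 + p_m*0.391805 + p_d*1.344328] = 0.467592

Answer: Price = V(0,0) = 0.4676


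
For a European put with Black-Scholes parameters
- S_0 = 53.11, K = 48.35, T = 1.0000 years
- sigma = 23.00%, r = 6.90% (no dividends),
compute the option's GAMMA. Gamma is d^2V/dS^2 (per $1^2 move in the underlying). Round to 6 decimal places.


d1 = 0.8232565762; d2 = 0.5932565762
phi(d1) = 0.2842747075; exp(-qT) = 1.0000000000; exp(-rT) = 0.9333266801
Gamma = exp(-qT) * phi(d1) / (S * sigma * sqrt(T)) = 1.0000000000 * 0.2842747075 / (53.1100 * 0.2300 * 1.0000000000) = 0.023272

Answer: Gamma = 0.023272


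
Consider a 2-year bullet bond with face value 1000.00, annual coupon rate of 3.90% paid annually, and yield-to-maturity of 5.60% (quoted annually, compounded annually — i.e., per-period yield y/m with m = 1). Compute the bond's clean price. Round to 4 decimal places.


Answer: Price = 968.6567

Derivation:
Coupon per period c = face * coupon_rate / m = 39.000000
Periods per year m = 1; per-period yield y/m = 0.056000
Number of cashflows N = 2
Cashflows (t years, CF_t, discount factor 1/(1+y/m)^(m*t), PV):
  t = 1.0000: CF_t = 39.000000, DF = 0.946970, PV = 36.931818
  t = 2.0000: CF_t = 1039.000000, DF = 0.896752, PV = 931.724920
Price P = sum_t PV_t = 968.656738


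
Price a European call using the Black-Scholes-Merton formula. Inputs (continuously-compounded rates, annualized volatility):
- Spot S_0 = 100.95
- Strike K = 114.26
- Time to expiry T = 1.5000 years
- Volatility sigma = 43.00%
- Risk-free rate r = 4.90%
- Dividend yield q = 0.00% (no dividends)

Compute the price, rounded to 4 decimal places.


Answer: Price = 18.9977

Derivation:
d1 = (ln(S/K) + (r - q + 0.5*sigma^2) * T) / (sigma * sqrt(T)) = 0.16771180
d2 = d1 - sigma * sqrt(T) = -0.35892850
exp(-rT) = 0.92913615; exp(-qT) = 1.00000000
C = S_0 * exp(-qT) * N(d1) - K * exp(-rT) * N(d2)
N(d1) = 0.56659499; N(d2) = 0.35982429
C = 100.9500 * 1.00000000 * 0.56659499 - 114.2600 * 0.92913615 * 0.35982429 = 18.9977


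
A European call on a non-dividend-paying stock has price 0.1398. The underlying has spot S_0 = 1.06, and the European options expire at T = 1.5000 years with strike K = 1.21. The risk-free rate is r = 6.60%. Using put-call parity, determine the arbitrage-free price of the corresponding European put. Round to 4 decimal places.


Put-call parity: C - P = S_0 * exp(-qT) - K * exp(-rT).
S_0 * exp(-qT) = 1.0600 * 1.00000000 = 1.06000000
K * exp(-rT) = 1.2100 * 0.90574271 = 1.09594868
P = C - S*exp(-qT) + K*exp(-rT)
P = 0.1398 - 1.06000000 + 1.09594868 = 0.1757

Answer: Put price = 0.1757


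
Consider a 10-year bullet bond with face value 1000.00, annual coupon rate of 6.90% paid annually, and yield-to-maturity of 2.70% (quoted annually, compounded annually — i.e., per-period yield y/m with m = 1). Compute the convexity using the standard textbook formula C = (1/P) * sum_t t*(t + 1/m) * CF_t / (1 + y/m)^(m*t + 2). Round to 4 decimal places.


Answer: Convexity = 75.7814

Derivation:
Coupon per period c = face * coupon_rate / m = 69.000000
Periods per year m = 1; per-period yield y/m = 0.027000
Number of cashflows N = 10
Cashflows (t years, CF_t, discount factor 1/(1+y/m)^(m*t), PV):
  t = 1.0000: CF_t = 69.000000, DF = 0.973710, PV = 67.185979
  t = 2.0000: CF_t = 69.000000, DF = 0.948111, PV = 65.419648
  t = 3.0000: CF_t = 69.000000, DF = 0.923185, PV = 63.699755
  t = 4.0000: CF_t = 69.000000, DF = 0.898914, PV = 62.025078
  t = 5.0000: CF_t = 69.000000, DF = 0.875282, PV = 60.394428
  t = 6.0000: CF_t = 69.000000, DF = 0.852270, PV = 58.806649
  t = 7.0000: CF_t = 69.000000, DF = 0.829864, PV = 57.260612
  t = 8.0000: CF_t = 69.000000, DF = 0.808047, PV = 55.755221
  t = 9.0000: CF_t = 69.000000, DF = 0.786803, PV = 54.289407
  t = 10.0000: CF_t = 1069.000000, DF = 0.766118, PV = 818.979949
Price P = sum_t PV_t = 1363.816725
Convexity numerator sum_t t*(t + 1/m) * CF_t / (1+y/m)^(m*t + 2):
  t = 1.0000: term = 127.399509
  t = 2.0000: term = 372.150466
  t = 3.0000: term = 724.733137
  t = 4.0000: term = 1176.132971
  t = 5.0000: term = 1717.818360
  t = 6.0000: term = 2341.719284
  t = 7.0000: term = 3040.206795
  t = 8.0000: term = 3806.073328
  t = 9.0000: term = 4632.513788
  t = 10.0000: term = 85413.214596
Convexity = (1/P) * sum = 103351.962234 / 1363.816725 = 75.781416


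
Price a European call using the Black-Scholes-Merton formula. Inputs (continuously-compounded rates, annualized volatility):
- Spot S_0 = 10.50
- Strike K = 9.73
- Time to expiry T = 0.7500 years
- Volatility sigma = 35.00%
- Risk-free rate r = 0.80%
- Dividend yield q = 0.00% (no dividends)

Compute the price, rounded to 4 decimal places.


d1 = (ln(S/K) + (r - q + 0.5*sigma^2) * T) / (sigma * sqrt(T)) = 0.42261664
d2 = d1 - sigma * sqrt(T) = 0.11950775
exp(-rT) = 0.99401796; exp(-qT) = 1.00000000
C = S_0 * exp(-qT) * N(d1) - K * exp(-rT) * N(d2)
N(d1) = 0.66371251; N(d2) = 0.54756345
C = 10.5000 * 1.00000000 * 0.66371251 - 9.7300 * 0.99401796 * 0.54756345 = 1.6731

Answer: Price = 1.6731


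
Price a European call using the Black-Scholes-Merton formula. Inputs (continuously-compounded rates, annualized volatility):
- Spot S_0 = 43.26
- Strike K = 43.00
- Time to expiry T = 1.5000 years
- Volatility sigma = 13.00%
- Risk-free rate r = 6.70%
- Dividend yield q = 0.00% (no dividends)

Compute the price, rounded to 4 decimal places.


d1 = (ln(S/K) + (r - q + 0.5*sigma^2) * T) / (sigma * sqrt(T)) = 0.74868531
d2 = d1 - sigma * sqrt(T) = 0.58946848
exp(-rT) = 0.90438511; exp(-qT) = 1.00000000
C = S_0 * exp(-qT) * N(d1) - K * exp(-rT) * N(d2)
N(d1) = 0.77297655; N(d2) = 0.72222648
C = 43.2600 * 1.00000000 * 0.77297655 - 43.0000 * 0.90438511 * 0.72222648 = 5.3526

Answer: Price = 5.3526


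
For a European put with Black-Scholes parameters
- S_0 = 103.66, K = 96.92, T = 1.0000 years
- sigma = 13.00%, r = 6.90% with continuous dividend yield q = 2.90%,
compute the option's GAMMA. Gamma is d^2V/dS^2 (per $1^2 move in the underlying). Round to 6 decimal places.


Answer: Gamma = 0.019356

Derivation:
d1 = 0.8898493601; d2 = 0.7598493601
phi(d1) = 0.2685133958; exp(-qT) = 0.9714164645; exp(-rT) = 0.9333266801
Gamma = exp(-qT) * phi(d1) / (S * sigma * sqrt(T)) = 0.9714164645 * 0.2685133958 / (103.6600 * 0.1300 * 1.0000000000) = 0.019356


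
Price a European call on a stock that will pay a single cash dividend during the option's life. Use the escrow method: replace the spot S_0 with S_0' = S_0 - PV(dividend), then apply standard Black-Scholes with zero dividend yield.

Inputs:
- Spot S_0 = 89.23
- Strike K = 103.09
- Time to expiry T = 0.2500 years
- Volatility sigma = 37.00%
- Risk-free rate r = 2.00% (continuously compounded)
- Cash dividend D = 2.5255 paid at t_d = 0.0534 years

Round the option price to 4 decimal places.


Answer: Price = 1.7207

Derivation:
PV(D) = D * exp(-r * t_d) = 2.5255 * 0.99893257 = 2.52280421
S_0' = S_0 - PV(D) = 89.2300 - 2.52280421 = 86.70719579
d1 = (ln(S_0'/K) + (r + sigma^2/2)*T) / (sigma*sqrt(T)) = -0.81596225
d2 = d1 - sigma*sqrt(T) = -1.00096225
exp(-rT) = 0.99501248
N(d1) = 0.20726086; N(d2) = 0.15842253
C = S_0' * N(d1) - K * exp(-rT) * N(d2) = 86.70719579 * 0.20726086 - 103.0900 * 0.99501248 * 0.15842253 = 1.7207


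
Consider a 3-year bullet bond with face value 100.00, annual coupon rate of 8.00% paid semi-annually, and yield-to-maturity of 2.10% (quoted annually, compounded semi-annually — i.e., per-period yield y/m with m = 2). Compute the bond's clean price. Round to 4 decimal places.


Coupon per period c = face * coupon_rate / m = 4.000000
Periods per year m = 2; per-period yield y/m = 0.010500
Number of cashflows N = 6
Cashflows (t years, CF_t, discount factor 1/(1+y/m)^(m*t), PV):
  t = 0.5000: CF_t = 4.000000, DF = 0.989609, PV = 3.958436
  t = 1.0000: CF_t = 4.000000, DF = 0.979326, PV = 3.917305
  t = 1.5000: CF_t = 4.000000, DF = 0.969150, PV = 3.876600
  t = 2.0000: CF_t = 4.000000, DF = 0.959080, PV = 3.836319
  t = 2.5000: CF_t = 4.000000, DF = 0.949114, PV = 3.796456
  t = 3.0000: CF_t = 104.000000, DF = 0.939252, PV = 97.682200
Price P = sum_t PV_t = 117.067317

Answer: Price = 117.0673


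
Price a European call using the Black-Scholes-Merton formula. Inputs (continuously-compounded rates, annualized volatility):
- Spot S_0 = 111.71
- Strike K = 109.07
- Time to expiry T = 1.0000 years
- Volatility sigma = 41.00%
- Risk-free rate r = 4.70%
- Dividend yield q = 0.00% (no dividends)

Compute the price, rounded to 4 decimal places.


Answer: Price = 21.6053

Derivation:
d1 = (ln(S/K) + (r - q + 0.5*sigma^2) * T) / (sigma * sqrt(T)) = 0.37796671
d2 = d1 - sigma * sqrt(T) = -0.03203329
exp(-rT) = 0.95408740; exp(-qT) = 1.00000000
C = S_0 * exp(-qT) * N(d1) - K * exp(-rT) * N(d2)
N(d1) = 0.64727234; N(d2) = 0.48722275
C = 111.7100 * 1.00000000 * 0.64727234 - 109.0700 * 0.95408740 * 0.48722275 = 21.6053


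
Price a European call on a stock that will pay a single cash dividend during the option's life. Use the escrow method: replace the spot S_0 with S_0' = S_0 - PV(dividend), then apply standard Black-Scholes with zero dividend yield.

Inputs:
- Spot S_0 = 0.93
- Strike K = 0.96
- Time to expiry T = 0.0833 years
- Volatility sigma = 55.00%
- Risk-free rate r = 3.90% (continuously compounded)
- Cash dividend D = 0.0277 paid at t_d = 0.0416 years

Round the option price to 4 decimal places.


Answer: Price = 0.0355

Derivation:
PV(D) = D * exp(-r * t_d) = 0.0277 * 0.99837892 = 0.02765510
S_0' = S_0 - PV(D) = 0.9300 - 0.02765510 = 0.90234490
d1 = (ln(S_0'/K) + (r + sigma^2/2)*T) / (sigma*sqrt(T)) = -0.29034120
d2 = d1 - sigma*sqrt(T) = -0.44908076
exp(-rT) = 0.99675657
N(d1) = 0.38577761; N(d2) = 0.32668670
C = S_0' * N(d1) - K * exp(-rT) * N(d2) = 0.90234490 * 0.38577761 - 0.9600 * 0.99675657 * 0.32668670 = 0.0355


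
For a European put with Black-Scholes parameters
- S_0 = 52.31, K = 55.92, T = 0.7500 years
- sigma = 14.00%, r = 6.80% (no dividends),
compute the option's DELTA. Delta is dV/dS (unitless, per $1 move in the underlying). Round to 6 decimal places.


Answer: Delta = -0.527567

Derivation:
d1 = -0.0691545249; d2 = -0.1903980814
phi(d1) = 0.3979894795; exp(-qT) = 1.0000000000; exp(-rT) = 0.9502786705
N(-d1) = 0.5275666898
Delta = -exp(-qT) * N(-d1) = -1.0000000000 * 0.5275666898 = -0.527567


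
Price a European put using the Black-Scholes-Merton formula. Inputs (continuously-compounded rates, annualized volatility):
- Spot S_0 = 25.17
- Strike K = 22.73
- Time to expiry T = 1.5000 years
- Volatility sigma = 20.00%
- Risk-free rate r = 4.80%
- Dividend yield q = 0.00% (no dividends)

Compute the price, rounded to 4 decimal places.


Answer: Price = 0.7903

Derivation:
d1 = (ln(S/K) + (r - q + 0.5*sigma^2) * T) / (sigma * sqrt(T)) = 0.83269249
d2 = d1 - sigma * sqrt(T) = 0.58774352
exp(-rT) = 0.93053090; exp(-qT) = 1.00000000
P = K * exp(-rT) * N(-d2) - S_0 * exp(-qT) * N(-d1)
N(-d1) = 0.20250909; N(-d2) = 0.27835223
P = 22.7300 * 0.93053090 * 0.27835223 - 25.1700 * 1.00000000 * 0.20250909 = 0.7903


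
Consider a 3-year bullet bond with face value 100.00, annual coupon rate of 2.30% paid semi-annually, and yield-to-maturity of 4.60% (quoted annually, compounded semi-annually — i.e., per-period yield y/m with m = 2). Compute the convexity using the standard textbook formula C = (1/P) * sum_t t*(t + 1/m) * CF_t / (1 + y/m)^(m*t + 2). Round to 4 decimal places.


Coupon per period c = face * coupon_rate / m = 1.150000
Periods per year m = 2; per-period yield y/m = 0.023000
Number of cashflows N = 6
Cashflows (t years, CF_t, discount factor 1/(1+y/m)^(m*t), PV):
  t = 0.5000: CF_t = 1.150000, DF = 0.977517, PV = 1.124145
  t = 1.0000: CF_t = 1.150000, DF = 0.955540, PV = 1.098871
  t = 1.5000: CF_t = 1.150000, DF = 0.934056, PV = 1.074165
  t = 2.0000: CF_t = 1.150000, DF = 0.913056, PV = 1.050015
  t = 2.5000: CF_t = 1.150000, DF = 0.892528, PV = 1.026407
  t = 3.0000: CF_t = 101.150000, DF = 0.872461, PV = 88.249466
Price P = sum_t PV_t = 93.623068
Convexity numerator sum_t t*(t + 1/m) * CF_t / (1+y/m)^(m*t + 2):
  t = 0.5000: term = 0.537082
  t = 1.0000: term = 1.575022
  t = 1.5000: term = 3.079221
  t = 2.0000: term = 5.016653
  t = 2.5000: term = 7.355796
  t = 3.0000: term = 885.421608
Convexity = (1/P) * sum = 902.985383 / 93.623068 = 9.644903

Answer: Convexity = 9.6449


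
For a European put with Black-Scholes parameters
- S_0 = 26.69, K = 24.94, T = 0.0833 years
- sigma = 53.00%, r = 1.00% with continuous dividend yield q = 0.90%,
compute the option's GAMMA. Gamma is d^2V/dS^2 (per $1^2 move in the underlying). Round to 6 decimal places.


Answer: Gamma = 0.085278

Derivation:
d1 = 0.5203651399; d2 = 0.3673979212
phi(d1) = 0.3484263266; exp(-qT) = 0.9992505810; exp(-rT) = 0.9991673468
Gamma = exp(-qT) * phi(d1) / (S * sigma * sqrt(T)) = 0.9992505810 * 0.3484263266 / (26.6900 * 0.5300 * 0.2886173938) = 0.085278


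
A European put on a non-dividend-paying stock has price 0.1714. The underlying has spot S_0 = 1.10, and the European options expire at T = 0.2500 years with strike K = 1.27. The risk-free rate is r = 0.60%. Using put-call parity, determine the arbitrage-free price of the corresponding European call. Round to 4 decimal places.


Put-call parity: C - P = S_0 * exp(-qT) - K * exp(-rT).
S_0 * exp(-qT) = 1.1000 * 1.00000000 = 1.10000000
K * exp(-rT) = 1.2700 * 0.99850112 = 1.26809643
C = P + S*exp(-qT) - K*exp(-rT)
C = 0.1714 + 1.10000000 - 1.26809643 = 0.0033

Answer: Call price = 0.0033


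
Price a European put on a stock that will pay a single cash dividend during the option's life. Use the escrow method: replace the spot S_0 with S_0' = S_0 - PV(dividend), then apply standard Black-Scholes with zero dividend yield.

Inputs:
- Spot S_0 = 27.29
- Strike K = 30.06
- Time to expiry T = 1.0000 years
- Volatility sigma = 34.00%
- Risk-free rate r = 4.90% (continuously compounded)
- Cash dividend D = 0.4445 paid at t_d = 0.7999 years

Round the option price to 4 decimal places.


Answer: Price = 4.6894

Derivation:
PV(D) = D * exp(-r * t_d) = 0.4445 * 0.96156309 = 0.42741479
S_0' = S_0 - PV(D) = 27.2900 - 0.42741479 = 26.86258521
d1 = (ln(S_0'/K) + (r + sigma^2/2)*T) / (sigma*sqrt(T)) = -0.01664985
d2 = d1 - sigma*sqrt(T) = -0.35664985
exp(-rT) = 0.95218113
N(-d1) = 0.50664202; N(-d2) = 0.63932302
P = K * exp(-rT) * N(-d2) - S_0' * N(-d1) = 30.0600 * 0.95218113 * 0.63932302 - 26.86258521 * 0.50664202 = 4.6894


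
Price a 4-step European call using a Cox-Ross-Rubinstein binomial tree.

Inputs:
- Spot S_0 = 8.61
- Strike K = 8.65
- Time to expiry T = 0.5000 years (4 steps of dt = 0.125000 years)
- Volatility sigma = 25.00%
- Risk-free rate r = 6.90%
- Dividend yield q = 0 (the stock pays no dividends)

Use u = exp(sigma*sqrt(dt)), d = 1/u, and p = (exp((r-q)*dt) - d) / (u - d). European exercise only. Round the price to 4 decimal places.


dt = T/N = 0.125000
u = exp(sigma*sqrt(dt)) = 1.092412; d = 1/u = 0.915405
p = (exp((r-q)*dt) - d) / (u - d) = 0.526855
Discount per step: exp(-r*dt) = 0.991412
Stock lattice S(k, i) with i counting down-moves:
  k=0: S(0,0) = 8.6100
  k=1: S(1,0) = 9.4057; S(1,1) = 7.8816
  k=2: S(2,0) = 10.2749; S(2,1) = 8.6100; S(2,2) = 7.2149
  k=3: S(3,0) = 11.2244; S(3,1) = 9.4057; S(3,2) = 7.8816; S(3,3) = 6.6046
  k=4: S(4,0) = 12.2617; S(4,1) = 10.2749; S(4,2) = 8.6100; S(4,3) = 7.2149; S(4,4) = 6.0458
Terminal payoffs V(N, i) = max(S_T - K, 0):
  V(4,0) = 3.611665; V(4,1) = 1.624869; V(4,2) = 0.000000; V(4,3) = 0.000000; V(4,4) = 0.000000
Backward induction: V(k, i) = exp(-r*dt) * [p * V(k+1, i) + (1-p) * V(k+1, i+1)].
  V(3,0) = exp(-r*dt) * [p*3.611665 + (1-p)*1.624869] = 2.648678
  V(3,1) = exp(-r*dt) * [p*1.624869 + (1-p)*0.000000] = 0.848718
  V(3,2) = exp(-r*dt) * [p*0.000000 + (1-p)*0.000000] = 0.000000
  V(3,3) = exp(-r*dt) * [p*0.000000 + (1-p)*0.000000] = 0.000000
  V(2,0) = exp(-r*dt) * [p*2.648678 + (1-p)*0.848718] = 1.781603
  V(2,1) = exp(-r*dt) * [p*0.848718 + (1-p)*0.000000] = 0.443311
  V(2,2) = exp(-r*dt) * [p*0.000000 + (1-p)*0.000000] = 0.000000
  V(1,0) = exp(-r*dt) * [p*1.781603 + (1-p)*0.443311] = 1.138535
  V(1,1) = exp(-r*dt) * [p*0.443311 + (1-p)*0.000000] = 0.231555
  V(0,0) = exp(-r*dt) * [p*1.138535 + (1-p)*0.231555] = 0.703309

Answer: Price = V(0,0) = 0.7033


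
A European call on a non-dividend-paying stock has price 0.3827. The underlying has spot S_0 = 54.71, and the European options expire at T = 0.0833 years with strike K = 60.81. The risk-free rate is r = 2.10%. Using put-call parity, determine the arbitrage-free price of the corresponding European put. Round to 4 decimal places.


Put-call parity: C - P = S_0 * exp(-qT) - K * exp(-rT).
S_0 * exp(-qT) = 54.7100 * 1.00000000 = 54.71000000
K * exp(-rT) = 60.8100 * 0.99825223 = 60.70371805
P = C - S*exp(-qT) + K*exp(-rT)
P = 0.3827 - 54.71000000 + 60.70371805 = 6.3764

Answer: Put price = 6.3764


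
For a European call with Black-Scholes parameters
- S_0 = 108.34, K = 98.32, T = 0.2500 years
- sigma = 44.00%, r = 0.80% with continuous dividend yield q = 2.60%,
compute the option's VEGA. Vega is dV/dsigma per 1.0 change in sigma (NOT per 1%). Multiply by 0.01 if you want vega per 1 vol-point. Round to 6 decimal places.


Answer: Vega = 18.650714

Derivation:
d1 = 0.5306680226; d2 = 0.3106680226
phi(d1) = 0.3465449273; exp(-qT) = 0.9935210793; exp(-rT) = 0.9980019987
Vega = S * exp(-qT) * phi(d1) * sqrt(T) = 108.3400 * 0.9935210793 * 0.3465449273 * 0.5000000000 = 18.650714


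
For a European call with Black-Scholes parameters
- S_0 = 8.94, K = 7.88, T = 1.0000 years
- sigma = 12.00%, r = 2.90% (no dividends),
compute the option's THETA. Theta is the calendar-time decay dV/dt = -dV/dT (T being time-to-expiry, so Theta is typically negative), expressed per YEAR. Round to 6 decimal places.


d1 = 1.3533973776; d2 = 1.2333973776
phi(d1) = 0.1596484986; exp(-qT) = 1.0000000000; exp(-rT) = 0.9714164645
Theta = -S*exp(-qT)*phi(d1)*sigma/(2*sqrt(T)) - r*K*exp(-rT)*N(d2) + q*S*exp(-qT)*N(d1)
N(d1) = 0.9120356426; N(d2) = 0.8912862285; sqrt(T) = 1.0000000000
Term 1 = -8.9400 * 1.0000000000 * 0.1596484986 * 0.1200 / (2 * 1.0000000000) = -0.0856354546
Term 2 = -0.0290 * 7.8800 * 0.9714164645 * 0.8912862285 = -0.1978549279
Term 3 = 0 (no dividend yield, q = 0)
Theta = -0.0856354546 + (-0.1978549279) + (0.0000000000) = -0.283490

Answer: Theta = -0.283490


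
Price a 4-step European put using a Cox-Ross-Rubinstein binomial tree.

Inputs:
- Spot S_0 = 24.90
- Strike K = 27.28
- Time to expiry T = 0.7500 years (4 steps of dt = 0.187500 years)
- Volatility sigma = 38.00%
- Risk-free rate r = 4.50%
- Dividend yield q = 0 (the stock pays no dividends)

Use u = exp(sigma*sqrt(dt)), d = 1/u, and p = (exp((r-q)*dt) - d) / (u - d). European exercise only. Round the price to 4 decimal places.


dt = T/N = 0.187500
u = exp(sigma*sqrt(dt)) = 1.178856; d = 1/u = 0.848280
p = (exp((r-q)*dt) - d) / (u - d) = 0.484588
Discount per step: exp(-r*dt) = 0.991598
Stock lattice S(k, i) with i counting down-moves:
  k=0: S(0,0) = 24.9000
  k=1: S(1,0) = 29.3535; S(1,1) = 21.1222
  k=2: S(2,0) = 34.6036; S(2,1) = 24.9000; S(2,2) = 17.9175
  k=3: S(3,0) = 40.7927; S(3,1) = 29.3535; S(3,2) = 21.1222; S(3,3) = 15.1991
  k=4: S(4,0) = 48.0887; S(4,1) = 34.6036; S(4,2) = 24.9000; S(4,3) = 17.9175; S(4,4) = 12.8931
Terminal payoffs V(N, i) = max(K - S_T, 0):
  V(4,0) = 0.000000; V(4,1) = 0.000000; V(4,2) = 2.380000; V(4,3) = 9.362495; V(4,4) = 14.386949
Backward induction: V(k, i) = exp(-r*dt) * [p * V(k+1, i) + (1-p) * V(k+1, i+1)].
  V(3,0) = exp(-r*dt) * [p*0.000000 + (1-p)*0.000000] = 0.000000
  V(3,1) = exp(-r*dt) * [p*0.000000 + (1-p)*2.380000] = 1.216374
  V(3,2) = exp(-r*dt) * [p*2.380000 + (1-p)*9.362495] = 5.928628
  V(3,3) = exp(-r*dt) * [p*9.362495 + (1-p)*14.386949] = 11.851737
  V(2,0) = exp(-r*dt) * [p*0.000000 + (1-p)*1.216374] = 0.621666
  V(2,1) = exp(-r*dt) * [p*1.216374 + (1-p)*5.928628] = 3.614500
  V(2,2) = exp(-r*dt) * [p*5.928628 + (1-p)*11.851737] = 8.906008
  V(1,0) = exp(-r*dt) * [p*0.621666 + (1-p)*3.614500] = 2.146026
  V(1,1) = exp(-r*dt) * [p*3.614500 + (1-p)*8.906008] = 6.288523
  V(0,0) = exp(-r*dt) * [p*2.146026 + (1-p)*6.288523] = 4.245149

Answer: Price = V(0,0) = 4.2451


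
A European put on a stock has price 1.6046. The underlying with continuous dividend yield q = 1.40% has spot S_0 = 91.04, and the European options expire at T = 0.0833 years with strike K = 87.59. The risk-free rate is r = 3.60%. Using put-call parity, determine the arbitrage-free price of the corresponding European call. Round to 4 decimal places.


Put-call parity: C - P = S_0 * exp(-qT) - K * exp(-rT).
S_0 * exp(-qT) = 91.0400 * 0.99883448 = 90.93389104
K * exp(-rT) = 87.5900 * 0.99700569 = 87.32772855
C = P + S*exp(-qT) - K*exp(-rT)
C = 1.6046 + 90.93389104 - 87.32772855 = 5.2108

Answer: Call price = 5.2108


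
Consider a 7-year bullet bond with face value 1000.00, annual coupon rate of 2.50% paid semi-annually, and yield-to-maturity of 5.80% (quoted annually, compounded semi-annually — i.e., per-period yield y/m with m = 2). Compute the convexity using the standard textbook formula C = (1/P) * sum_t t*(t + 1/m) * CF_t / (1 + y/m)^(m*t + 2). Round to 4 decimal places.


Answer: Convexity = 43.9079

Derivation:
Coupon per period c = face * coupon_rate / m = 12.500000
Periods per year m = 2; per-period yield y/m = 0.029000
Number of cashflows N = 14
Cashflows (t years, CF_t, discount factor 1/(1+y/m)^(m*t), PV):
  t = 0.5000: CF_t = 12.500000, DF = 0.971817, PV = 12.147716
  t = 1.0000: CF_t = 12.500000, DF = 0.944429, PV = 11.805361
  t = 1.5000: CF_t = 12.500000, DF = 0.917812, PV = 11.472654
  t = 2.0000: CF_t = 12.500000, DF = 0.891946, PV = 11.149323
  t = 2.5000: CF_t = 12.500000, DF = 0.866808, PV = 10.835105
  t = 3.0000: CF_t = 12.500000, DF = 0.842379, PV = 10.529743
  t = 3.5000: CF_t = 12.500000, DF = 0.818639, PV = 10.232986
  t = 4.0000: CF_t = 12.500000, DF = 0.795567, PV = 9.944593
  t = 4.5000: CF_t = 12.500000, DF = 0.773146, PV = 9.664328
  t = 5.0000: CF_t = 12.500000, DF = 0.751357, PV = 9.391961
  t = 5.5000: CF_t = 12.500000, DF = 0.730182, PV = 9.127270
  t = 6.0000: CF_t = 12.500000, DF = 0.709603, PV = 8.870039
  t = 6.5000: CF_t = 12.500000, DF = 0.689605, PV = 8.620057
  t = 7.0000: CF_t = 1012.500000, DF = 0.670170, PV = 678.546766
Price P = sum_t PV_t = 812.337902
Convexity numerator sum_t t*(t + 1/m) * CF_t / (1+y/m)^(m*t + 2):
  t = 0.5000: term = 5.736327
  t = 1.0000: term = 16.723985
  t = 1.5000: term = 32.505316
  t = 2.0000: term = 52.648714
  t = 2.5000: term = 76.747397
  t = 3.0000: term = 104.418227
  t = 3.5000: term = 135.300585
  t = 4.0000: term = 169.055292
  t = 4.5000: term = 205.363572
  t = 5.0000: term = 243.926065
  t = 5.5000: term = 284.461883
  t = 6.0000: term = 326.707702
  t = 6.5000: term = 370.416896
  t = 7.0000: term = 33644.055374
Convexity = (1/P) * sum = 35668.067335 / 812.337902 = 43.907920


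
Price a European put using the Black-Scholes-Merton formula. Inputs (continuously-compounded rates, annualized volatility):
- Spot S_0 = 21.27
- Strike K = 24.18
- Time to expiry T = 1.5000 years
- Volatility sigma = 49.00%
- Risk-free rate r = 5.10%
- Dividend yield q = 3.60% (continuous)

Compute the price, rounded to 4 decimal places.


d1 = (ln(S/K) + (r - q + 0.5*sigma^2) * T) / (sigma * sqrt(T)) = 0.12388550
d2 = d1 - sigma * sqrt(T) = -0.47623949
exp(-rT) = 0.92635291; exp(-qT) = 0.94743211
P = K * exp(-rT) * N(-d2) - S_0 * exp(-qT) * N(-d1)
N(-d1) = 0.45070297; N(-d2) = 0.68304811
P = 24.1800 * 0.92635291 * 0.68304811 - 21.2700 * 0.94743211 * 0.45070297 = 6.2172

Answer: Price = 6.2172


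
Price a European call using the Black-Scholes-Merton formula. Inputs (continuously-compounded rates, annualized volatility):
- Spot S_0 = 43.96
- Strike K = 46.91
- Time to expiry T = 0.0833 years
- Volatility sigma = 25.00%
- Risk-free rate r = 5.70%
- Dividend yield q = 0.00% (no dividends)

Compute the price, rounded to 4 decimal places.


d1 = (ln(S/K) + (r - q + 0.5*sigma^2) * T) / (sigma * sqrt(T)) = -0.79828200
d2 = d1 - sigma * sqrt(T) = -0.87043635
exp(-rT) = 0.99526315; exp(-qT) = 1.00000000
C = S_0 * exp(-qT) * N(d1) - K * exp(-rT) * N(d2)
N(d1) = 0.21235343; N(d2) = 0.19203099
C = 43.9600 * 1.00000000 * 0.21235343 - 46.9100 * 0.99526315 * 0.19203099 = 0.3696

Answer: Price = 0.3696


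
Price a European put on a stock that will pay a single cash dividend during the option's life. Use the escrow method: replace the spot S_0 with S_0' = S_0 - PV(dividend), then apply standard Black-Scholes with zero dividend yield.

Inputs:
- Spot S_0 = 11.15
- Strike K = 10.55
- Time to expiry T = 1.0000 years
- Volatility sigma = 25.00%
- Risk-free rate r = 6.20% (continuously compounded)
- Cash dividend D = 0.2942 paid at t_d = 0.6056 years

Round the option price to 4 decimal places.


PV(D) = D * exp(-r * t_d) = 0.2942 * 0.96314896 = 0.28335842
S_0' = S_0 - PV(D) = 11.1500 - 0.28335842 = 10.86664158
d1 = (ln(S_0'/K) + (r + sigma^2/2)*T) / (sigma*sqrt(T)) = 0.49128732
d2 = d1 - sigma*sqrt(T) = 0.24128732
exp(-rT) = 0.93988289
N(-d1) = 0.31161162; N(-d2) = 0.40466622
P = K * exp(-rT) * N(-d2) - S_0' * N(-d1) = 10.5500 * 0.93988289 * 0.40466622 - 10.86664158 * 0.31161162 = 0.6264

Answer: Price = 0.6264


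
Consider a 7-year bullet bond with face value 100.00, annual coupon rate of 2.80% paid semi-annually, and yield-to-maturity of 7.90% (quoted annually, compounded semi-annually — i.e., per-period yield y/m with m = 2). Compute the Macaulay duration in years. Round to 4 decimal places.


Coupon per period c = face * coupon_rate / m = 1.400000
Periods per year m = 2; per-period yield y/m = 0.039500
Number of cashflows N = 14
Cashflows (t years, CF_t, discount factor 1/(1+y/m)^(m*t), PV):
  t = 0.5000: CF_t = 1.400000, DF = 0.962001, PV = 1.346801
  t = 1.0000: CF_t = 1.400000, DF = 0.925446, PV = 1.295624
  t = 1.5000: CF_t = 1.400000, DF = 0.890280, PV = 1.246392
  t = 2.0000: CF_t = 1.400000, DF = 0.856450, PV = 1.199030
  t = 2.5000: CF_t = 1.400000, DF = 0.823906, PV = 1.153468
  t = 3.0000: CF_t = 1.400000, DF = 0.792598, PV = 1.109637
  t = 3.5000: CF_t = 1.400000, DF = 0.762480, PV = 1.067472
  t = 4.0000: CF_t = 1.400000, DF = 0.733507, PV = 1.026909
  t = 4.5000: CF_t = 1.400000, DF = 0.705634, PV = 0.987888
  t = 5.0000: CF_t = 1.400000, DF = 0.678821, PV = 0.950349
  t = 5.5000: CF_t = 1.400000, DF = 0.653026, PV = 0.914237
  t = 6.0000: CF_t = 1.400000, DF = 0.628212, PV = 0.879496
  t = 6.5000: CF_t = 1.400000, DF = 0.604340, PV = 0.846076
  t = 7.0000: CF_t = 101.400000, DF = 0.581376, PV = 58.951525
Price P = sum_t PV_t = 72.974905
Macaulay numerator sum_t t * PV_t:
  t * PV_t at t = 0.5000: 0.673401
  t * PV_t at t = 1.0000: 1.295624
  t * PV_t at t = 1.5000: 1.869588
  t * PV_t at t = 2.0000: 2.398060
  t * PV_t at t = 2.5000: 2.883670
  t * PV_t at t = 3.0000: 3.328912
  t * PV_t at t = 3.5000: 3.736153
  t * PV_t at t = 4.0000: 4.107637
  t * PV_t at t = 4.5000: 4.445495
  t * PV_t at t = 5.0000: 4.751745
  t * PV_t at t = 5.5000: 5.028301
  t * PV_t at t = 6.0000: 5.276979
  t * PV_t at t = 6.5000: 5.499497
  t * PV_t at t = 7.0000: 412.660674
Macaulay duration D = (sum_t t * PV_t) / P = 457.955736 / 72.974905 = 6.275524

Answer: Macaulay duration = 6.2755 years


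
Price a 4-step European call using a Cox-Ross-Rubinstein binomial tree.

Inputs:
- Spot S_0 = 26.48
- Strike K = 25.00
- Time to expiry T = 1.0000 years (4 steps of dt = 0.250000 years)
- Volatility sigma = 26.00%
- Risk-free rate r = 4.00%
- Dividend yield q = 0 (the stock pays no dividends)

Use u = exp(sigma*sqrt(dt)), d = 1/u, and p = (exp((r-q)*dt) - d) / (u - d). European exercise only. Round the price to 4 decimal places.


Answer: Price = V(0,0) = 4.0634

Derivation:
dt = T/N = 0.250000
u = exp(sigma*sqrt(dt)) = 1.138828; d = 1/u = 0.878095
p = (exp((r-q)*dt) - d) / (u - d) = 0.506092
Discount per step: exp(-r*dt) = 0.990050
Stock lattice S(k, i) with i counting down-moves:
  k=0: S(0,0) = 26.4800
  k=1: S(1,0) = 30.1562; S(1,1) = 23.2520
  k=2: S(2,0) = 34.3427; S(2,1) = 26.4800; S(2,2) = 20.4174
  k=3: S(3,0) = 39.1105; S(3,1) = 30.1562; S(3,2) = 23.2520; S(3,3) = 17.9285
  k=4: S(4,0) = 44.5401; S(4,1) = 34.3427; S(4,2) = 26.4800; S(4,3) = 20.4174; S(4,4) = 15.7429
Terminal payoffs V(N, i) = max(S_T - K, 0):
  V(4,0) = 19.540092; V(4,1) = 9.342709; V(4,2) = 1.480000; V(4,3) = 0.000000; V(4,4) = 0.000000
Backward induction: V(k, i) = exp(-r*dt) * [p * V(k+1, i) + (1-p) * V(k+1, i+1)].
  V(3,0) = exp(-r*dt) * [p*19.540092 + (1-p)*9.342709] = 14.359206
  V(3,1) = exp(-r*dt) * [p*9.342709 + (1-p)*1.480000] = 5.404930
  V(3,2) = exp(-r*dt) * [p*1.480000 + (1-p)*0.000000] = 0.741563
  V(3,3) = exp(-r*dt) * [p*0.000000 + (1-p)*0.000000] = 0.000000
  V(2,0) = exp(-r*dt) * [p*14.359206 + (1-p)*5.404930] = 9.837742
  V(2,1) = exp(-r*dt) * [p*5.404930 + (1-p)*0.741563] = 3.070791
  V(2,2) = exp(-r*dt) * [p*0.741563 + (1-p)*0.000000] = 0.371564
  V(1,0) = exp(-r*dt) * [p*9.837742 + (1-p)*3.070791] = 6.430856
  V(1,1) = exp(-r*dt) * [p*3.070791 + (1-p)*0.371564] = 1.720331
  V(0,0) = exp(-r*dt) * [p*6.430856 + (1-p)*1.720331] = 4.063449


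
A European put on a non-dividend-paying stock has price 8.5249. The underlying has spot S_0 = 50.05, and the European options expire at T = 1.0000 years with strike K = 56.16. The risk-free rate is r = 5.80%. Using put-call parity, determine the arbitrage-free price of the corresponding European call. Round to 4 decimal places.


Answer: Call price = 5.5795

Derivation:
Put-call parity: C - P = S_0 * exp(-qT) - K * exp(-rT).
S_0 * exp(-qT) = 50.0500 * 1.00000000 = 50.05000000
K * exp(-rT) = 56.1600 * 0.94364995 = 52.99538105
C = P + S*exp(-qT) - K*exp(-rT)
C = 8.5249 + 50.05000000 - 52.99538105 = 5.5795


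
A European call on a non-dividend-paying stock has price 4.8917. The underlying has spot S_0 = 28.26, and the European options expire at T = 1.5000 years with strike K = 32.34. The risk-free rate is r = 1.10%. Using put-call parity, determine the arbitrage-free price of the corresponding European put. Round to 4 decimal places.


Answer: Put price = 8.4425

Derivation:
Put-call parity: C - P = S_0 * exp(-qT) - K * exp(-rT).
S_0 * exp(-qT) = 28.2600 * 1.00000000 = 28.26000000
K * exp(-rT) = 32.3400 * 0.98363538 = 31.81076817
P = C - S*exp(-qT) + K*exp(-rT)
P = 4.8917 - 28.26000000 + 31.81076817 = 8.4425


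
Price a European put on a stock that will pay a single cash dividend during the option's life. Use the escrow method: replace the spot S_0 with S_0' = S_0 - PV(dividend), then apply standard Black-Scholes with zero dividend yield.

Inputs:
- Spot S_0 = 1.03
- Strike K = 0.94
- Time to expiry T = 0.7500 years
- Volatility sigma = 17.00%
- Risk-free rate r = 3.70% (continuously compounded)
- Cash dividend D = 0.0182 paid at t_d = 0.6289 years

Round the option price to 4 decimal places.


Answer: Price = 0.0205

Derivation:
PV(D) = D * exp(-r * t_d) = 0.0182 * 0.97699934 = 0.01778139
S_0' = S_0 - PV(D) = 1.0300 - 0.01778139 = 1.01221861
d1 = (ln(S_0'/K) + (r + sigma^2/2)*T) / (sigma*sqrt(T)) = 0.76487004
d2 = d1 - sigma*sqrt(T) = 0.61764572
exp(-rT) = 0.97263149
N(-d1) = 0.22217447; N(-d2) = 0.26840445
P = K * exp(-rT) * N(-d2) - S_0' * N(-d1) = 0.9400 * 0.97263149 * 0.26840445 - 1.01221861 * 0.22217447 = 0.0205


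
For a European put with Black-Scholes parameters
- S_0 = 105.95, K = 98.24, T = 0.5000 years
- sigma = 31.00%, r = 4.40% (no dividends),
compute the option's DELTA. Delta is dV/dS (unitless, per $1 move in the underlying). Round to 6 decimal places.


d1 = 0.5546400535; d2 = 0.3354369513
phi(d1) = 0.3420660857; exp(-qT) = 1.0000000000; exp(-rT) = 0.9782402351
N(-d1) = 0.2895704434
Delta = -exp(-qT) * N(-d1) = -1.0000000000 * 0.2895704434 = -0.289570

Answer: Delta = -0.289570


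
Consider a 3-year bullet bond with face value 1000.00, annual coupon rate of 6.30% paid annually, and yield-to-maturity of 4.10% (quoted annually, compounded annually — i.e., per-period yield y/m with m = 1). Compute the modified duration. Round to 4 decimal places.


Coupon per period c = face * coupon_rate / m = 63.000000
Periods per year m = 1; per-period yield y/m = 0.041000
Number of cashflows N = 3
Cashflows (t years, CF_t, discount factor 1/(1+y/m)^(m*t), PV):
  t = 1.0000: CF_t = 63.000000, DF = 0.960615, PV = 60.518732
  t = 2.0000: CF_t = 63.000000, DF = 0.922781, PV = 58.135189
  t = 3.0000: CF_t = 1063.000000, DF = 0.886437, PV = 942.282393
Price P = sum_t PV_t = 1060.936314
First compute Macaulay numerator sum_t t * PV_t:
  t * PV_t at t = 1.0000: 60.518732
  t * PV_t at t = 2.0000: 116.270378
  t * PV_t at t = 3.0000: 2826.847178
Macaulay duration D = 3003.636288 / 1060.936314 = 2.831118
Modified duration = D / (1 + y/m) = 2.831118 / (1 + 0.041000) = 2.719614

Answer: Modified duration = 2.7196


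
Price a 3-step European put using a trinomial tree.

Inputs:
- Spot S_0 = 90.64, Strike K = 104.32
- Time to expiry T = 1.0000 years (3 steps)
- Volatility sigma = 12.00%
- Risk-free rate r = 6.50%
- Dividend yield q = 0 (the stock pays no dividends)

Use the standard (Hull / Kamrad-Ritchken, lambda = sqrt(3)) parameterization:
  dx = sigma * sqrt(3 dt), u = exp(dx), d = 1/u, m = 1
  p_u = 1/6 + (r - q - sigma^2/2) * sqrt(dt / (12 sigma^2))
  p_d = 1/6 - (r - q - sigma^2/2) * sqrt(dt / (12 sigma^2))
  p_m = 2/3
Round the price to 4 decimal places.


Answer: Price = V(0,0) = 8.7723

Derivation:
dt = T/N = 0.333333; dx = sigma*sqrt(3*dt) = 0.120000
u = exp(dx) = 1.127497; d = 1/u = 0.886920
p_u = 0.246944, p_m = 0.666667, p_d = 0.086389
Discount per step: exp(-r*dt) = 0.978566
Stock lattice S(k, j) with j the centered position index:
  k=0: S(0,+0) = 90.6400
  k=1: S(1,-1) = 80.3905; S(1,+0) = 90.6400; S(1,+1) = 102.1963
  k=2: S(2,-2) = 71.2999; S(2,-1) = 80.3905; S(2,+0) = 90.6400; S(2,+1) = 102.1963; S(2,+2) = 115.2260
  k=3: S(3,-3) = 63.2374; S(3,-2) = 71.2999; S(3,-1) = 80.3905; S(3,+0) = 90.6400; S(3,+1) = 102.1963; S(3,+2) = 115.2260; S(3,+3) = 129.9170
Terminal payoffs V(N, j) = max(K - S_T, 0):
  V(3,-3) = 41.082618; V(3,-2) = 33.020051; V(3,-1) = 23.929532; V(3,+0) = 13.680000; V(3,+1) = 2.123685; V(3,+2) = 0.000000; V(3,+3) = 0.000000
Backward induction: V(k, j) = exp(-r*dt) * [p_u * V(k+1, j+1) + p_m * V(k+1, j) + p_d * V(k+1, j-1)]
  V(2,-2) = exp(-r*dt) * [p_u*23.929532 + p_m*33.020051 + p_d*41.082618] = 30.797161
  V(2,-1) = exp(-r*dt) * [p_u*13.680000 + p_m*23.929532 + p_d*33.020051] = 21.708307
  V(2,+0) = exp(-r*dt) * [p_u*2.123685 + p_m*13.680000 + p_d*23.929532] = 11.460654
  V(2,+1) = exp(-r*dt) * [p_u*0.000000 + p_m*2.123685 + p_d*13.680000] = 2.541914
  V(2,+2) = exp(-r*dt) * [p_u*0.000000 + p_m*0.000000 + p_d*2.123685] = 0.179531
  V(1,-1) = exp(-r*dt) * [p_u*11.460654 + p_m*21.708307 + p_d*30.797161] = 19.535005
  V(1,+0) = exp(-r*dt) * [p_u*2.541914 + p_m*11.460654 + p_d*21.708307] = 9.926092
  V(1,+1) = exp(-r*dt) * [p_u*0.179531 + p_m*2.541914 + p_d*11.460654] = 2.670524
  V(0,+0) = exp(-r*dt) * [p_u*2.670524 + p_m*9.926092 + p_d*19.535005] = 8.772332


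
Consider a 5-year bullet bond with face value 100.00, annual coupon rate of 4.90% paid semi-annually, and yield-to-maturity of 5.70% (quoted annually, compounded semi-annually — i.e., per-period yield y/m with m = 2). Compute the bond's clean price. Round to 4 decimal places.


Answer: Price = 96.5616

Derivation:
Coupon per period c = face * coupon_rate / m = 2.450000
Periods per year m = 2; per-period yield y/m = 0.028500
Number of cashflows N = 10
Cashflows (t years, CF_t, discount factor 1/(1+y/m)^(m*t), PV):
  t = 0.5000: CF_t = 2.450000, DF = 0.972290, PV = 2.382110
  t = 1.0000: CF_t = 2.450000, DF = 0.945347, PV = 2.316101
  t = 1.5000: CF_t = 2.450000, DF = 0.919152, PV = 2.251921
  t = 2.0000: CF_t = 2.450000, DF = 0.893682, PV = 2.189520
  t = 2.5000: CF_t = 2.450000, DF = 0.868917, PV = 2.128848
  t = 3.0000: CF_t = 2.450000, DF = 0.844840, PV = 2.069857
  t = 3.5000: CF_t = 2.450000, DF = 0.821429, PV = 2.012501
  t = 4.0000: CF_t = 2.450000, DF = 0.798667, PV = 1.956734
  t = 4.5000: CF_t = 2.450000, DF = 0.776536, PV = 1.902512
  t = 5.0000: CF_t = 102.450000, DF = 0.755018, PV = 77.351547
Price P = sum_t PV_t = 96.561650


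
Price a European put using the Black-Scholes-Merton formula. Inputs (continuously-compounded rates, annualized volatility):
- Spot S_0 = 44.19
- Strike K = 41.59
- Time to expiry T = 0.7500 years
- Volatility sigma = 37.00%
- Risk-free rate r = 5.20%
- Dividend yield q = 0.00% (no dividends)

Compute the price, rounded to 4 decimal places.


Answer: Price = 3.5173

Derivation:
d1 = (ln(S/K) + (r - q + 0.5*sigma^2) * T) / (sigma * sqrt(T)) = 0.47116858
d2 = d1 - sigma * sqrt(T) = 0.15073918
exp(-rT) = 0.96175071; exp(-qT) = 1.00000000
P = K * exp(-rT) * N(-d2) - S_0 * exp(-qT) * N(-d1)
N(-d1) = 0.31876018; N(-d2) = 0.44009073
P = 41.5900 * 0.96175071 * 0.44009073 - 44.1900 * 1.00000000 * 0.31876018 = 3.5173


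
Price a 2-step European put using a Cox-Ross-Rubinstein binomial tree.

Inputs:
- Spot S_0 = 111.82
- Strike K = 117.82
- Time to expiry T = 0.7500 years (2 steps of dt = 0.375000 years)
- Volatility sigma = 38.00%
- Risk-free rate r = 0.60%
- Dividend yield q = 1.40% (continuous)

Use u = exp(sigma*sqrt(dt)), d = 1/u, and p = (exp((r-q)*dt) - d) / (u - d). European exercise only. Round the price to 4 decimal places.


dt = T/N = 0.375000
u = exp(sigma*sqrt(dt)) = 1.262005; d = 1/u = 0.792390
p = (exp((r-q)*dt) - d) / (u - d) = 0.435707
Discount per step: exp(-r*dt) = 0.997753
Stock lattice S(k, i) with i counting down-moves:
  k=0: S(0,0) = 111.8200
  k=1: S(1,0) = 141.1174; S(1,1) = 88.6051
  k=2: S(2,0) = 178.0908; S(2,1) = 111.8200; S(2,2) = 70.2098
Terminal payoffs V(N, i) = max(K - S_T, 0):
  V(2,0) = 0.000000; V(2,1) = 6.000000; V(2,2) = 47.610236
Backward induction: V(k, i) = exp(-r*dt) * [p * V(k+1, i) + (1-p) * V(k+1, i+1)].
  V(1,0) = exp(-r*dt) * [p*0.000000 + (1-p)*6.000000] = 3.378148
  V(1,1) = exp(-r*dt) * [p*6.000000 + (1-p)*47.610236] = 29.414106
  V(0,0) = exp(-r*dt) * [p*3.378148 + (1-p)*29.414106] = 18.029443

Answer: Price = V(0,0) = 18.0294


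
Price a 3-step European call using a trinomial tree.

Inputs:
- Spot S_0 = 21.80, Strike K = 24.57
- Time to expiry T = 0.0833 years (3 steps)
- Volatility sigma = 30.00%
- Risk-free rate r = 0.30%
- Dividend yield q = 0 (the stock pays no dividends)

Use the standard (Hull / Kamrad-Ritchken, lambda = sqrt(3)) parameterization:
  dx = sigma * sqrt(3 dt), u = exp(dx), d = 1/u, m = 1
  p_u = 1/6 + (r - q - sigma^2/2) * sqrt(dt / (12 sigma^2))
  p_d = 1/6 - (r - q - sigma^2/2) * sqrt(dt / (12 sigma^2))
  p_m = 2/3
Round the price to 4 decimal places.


Answer: Price = V(0,0) = 0.0842

Derivation:
dt = T/N = 0.027767; dx = sigma*sqrt(3*dt) = 0.086585
u = exp(dx) = 1.090444; d = 1/u = 0.917057
p_u = 0.159932, p_m = 0.666667, p_d = 0.173401
Discount per step: exp(-r*dt) = 0.999917
Stock lattice S(k, j) with j the centered position index:
  k=0: S(0,+0) = 21.8000
  k=1: S(1,-1) = 19.9919; S(1,+0) = 21.8000; S(1,+1) = 23.7717
  k=2: S(2,-2) = 18.3337; S(2,-1) = 19.9919; S(2,+0) = 21.8000; S(2,+1) = 23.7717; S(2,+2) = 25.9217
  k=3: S(3,-3) = 16.8130; S(3,-2) = 18.3337; S(3,-1) = 19.9919; S(3,+0) = 21.8000; S(3,+1) = 23.7717; S(3,+2) = 25.9217; S(3,+3) = 28.2662
Terminal payoffs V(N, j) = max(S_T - K, 0):
  V(3,-3) = 0.000000; V(3,-2) = 0.000000; V(3,-1) = 0.000000; V(3,+0) = 0.000000; V(3,+1) = 0.000000; V(3,+2) = 1.351699; V(3,+3) = 3.696168
Backward induction: V(k, j) = exp(-r*dt) * [p_u * V(k+1, j+1) + p_m * V(k+1, j) + p_d * V(k+1, j-1)]
  V(2,-2) = exp(-r*dt) * [p_u*0.000000 + p_m*0.000000 + p_d*0.000000] = 0.000000
  V(2,-1) = exp(-r*dt) * [p_u*0.000000 + p_m*0.000000 + p_d*0.000000] = 0.000000
  V(2,+0) = exp(-r*dt) * [p_u*0.000000 + p_m*0.000000 + p_d*0.000000] = 0.000000
  V(2,+1) = exp(-r*dt) * [p_u*1.351699 + p_m*0.000000 + p_d*0.000000] = 0.216162
  V(2,+2) = exp(-r*dt) * [p_u*3.696168 + p_m*1.351699 + p_d*0.000000] = 1.492145
  V(1,-1) = exp(-r*dt) * [p_u*0.000000 + p_m*0.000000 + p_d*0.000000] = 0.000000
  V(1,+0) = exp(-r*dt) * [p_u*0.216162 + p_m*0.000000 + p_d*0.000000] = 0.034568
  V(1,+1) = exp(-r*dt) * [p_u*1.492145 + p_m*0.216162 + p_d*0.000000] = 0.382718
  V(0,+0) = exp(-r*dt) * [p_u*0.382718 + p_m*0.034568 + p_d*0.000000] = 0.084248
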